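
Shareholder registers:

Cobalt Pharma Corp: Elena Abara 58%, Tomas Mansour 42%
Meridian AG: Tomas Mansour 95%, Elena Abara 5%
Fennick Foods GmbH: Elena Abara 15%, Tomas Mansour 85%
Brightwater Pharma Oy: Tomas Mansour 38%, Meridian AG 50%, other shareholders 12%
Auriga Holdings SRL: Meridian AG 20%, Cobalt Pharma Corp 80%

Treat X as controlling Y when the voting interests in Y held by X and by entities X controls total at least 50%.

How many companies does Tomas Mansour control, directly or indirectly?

3

Tomas holds 95% of Meridian, so Tomas controls Meridian.
Tomas holds 85% of Fennick, so Tomas controls Fennick.
Tomas and Meridian together hold 38% + 50% = 88% of Brightwater, so Tomas controls Brightwater.
No other company's threshold is met.
Tomas controls 3 companies.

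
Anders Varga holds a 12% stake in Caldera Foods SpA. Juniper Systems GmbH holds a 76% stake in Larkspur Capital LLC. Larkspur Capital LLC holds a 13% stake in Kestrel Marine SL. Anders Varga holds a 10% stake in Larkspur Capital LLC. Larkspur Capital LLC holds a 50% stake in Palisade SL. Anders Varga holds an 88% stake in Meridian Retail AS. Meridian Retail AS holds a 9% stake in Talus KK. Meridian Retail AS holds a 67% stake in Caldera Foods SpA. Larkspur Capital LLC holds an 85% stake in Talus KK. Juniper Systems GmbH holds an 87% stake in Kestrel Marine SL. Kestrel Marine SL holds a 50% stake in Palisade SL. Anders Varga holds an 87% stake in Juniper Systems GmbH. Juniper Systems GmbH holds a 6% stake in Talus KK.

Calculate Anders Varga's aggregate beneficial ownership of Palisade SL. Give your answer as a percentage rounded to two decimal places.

Anders reaches Palisade along 5 paths.
Via Juniper → Larkspur: 87% × 76% × 50% = 33.06%.
Via Larkspur: 10% × 50% = 5%.
Via Juniper → Larkspur → Kestrel: 87% × 76% × 13% × 50% = 4.2978%.
Via Larkspur → Kestrel: 10% × 13% × 50% = 0.65%.
Via Juniper → Kestrel: 87% × 87% × 50% = 37.845%.
Total: 33.06% + 5% + 4.2978% + 0.65% + 37.845% = 80.8528%.
Rounded: 80.85%.

80.85%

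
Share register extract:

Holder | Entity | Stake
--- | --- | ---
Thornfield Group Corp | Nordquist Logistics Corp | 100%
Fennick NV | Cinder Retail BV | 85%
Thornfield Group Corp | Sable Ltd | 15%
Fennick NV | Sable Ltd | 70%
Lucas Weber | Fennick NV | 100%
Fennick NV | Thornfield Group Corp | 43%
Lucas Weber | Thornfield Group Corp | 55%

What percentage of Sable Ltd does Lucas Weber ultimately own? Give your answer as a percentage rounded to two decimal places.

84.70%

Lucas reaches Sable along 3 paths.
Via Fennick → Thornfield: 100% × 43% × 15% = 6.45%.
Via Thornfield: 55% × 15% = 8.25%.
Via Fennick: 100% × 70% = 70%.
Total: 6.45% + 8.25% + 70% = 84.7%.
Rounded: 84.70%.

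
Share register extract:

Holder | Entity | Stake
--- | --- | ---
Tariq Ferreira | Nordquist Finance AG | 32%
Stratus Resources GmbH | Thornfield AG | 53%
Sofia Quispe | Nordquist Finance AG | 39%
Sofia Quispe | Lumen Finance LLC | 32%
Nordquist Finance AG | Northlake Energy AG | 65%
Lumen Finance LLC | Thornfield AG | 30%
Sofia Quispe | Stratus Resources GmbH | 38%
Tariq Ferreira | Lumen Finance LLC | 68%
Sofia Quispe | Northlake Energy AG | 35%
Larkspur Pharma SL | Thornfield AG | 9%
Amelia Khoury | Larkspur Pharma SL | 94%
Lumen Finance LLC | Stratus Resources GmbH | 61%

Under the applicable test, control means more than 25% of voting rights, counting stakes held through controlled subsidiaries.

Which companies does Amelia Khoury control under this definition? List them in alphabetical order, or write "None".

Larkspur Pharma SL

Amelia holds 94% of Larkspur, so Amelia controls Larkspur.
No other company's threshold is met.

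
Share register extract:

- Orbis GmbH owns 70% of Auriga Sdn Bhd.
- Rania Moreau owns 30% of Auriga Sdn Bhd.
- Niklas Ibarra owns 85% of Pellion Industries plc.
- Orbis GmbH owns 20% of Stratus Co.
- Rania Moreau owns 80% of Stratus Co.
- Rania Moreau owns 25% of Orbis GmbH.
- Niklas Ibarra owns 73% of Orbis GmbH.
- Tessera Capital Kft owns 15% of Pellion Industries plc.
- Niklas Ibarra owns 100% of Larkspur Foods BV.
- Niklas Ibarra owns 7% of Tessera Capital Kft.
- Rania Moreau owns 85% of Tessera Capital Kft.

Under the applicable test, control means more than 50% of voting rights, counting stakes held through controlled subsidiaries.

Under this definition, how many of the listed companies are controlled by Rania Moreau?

Rania holds 80% of Stratus, so Rania controls Stratus.
Rania holds 85% of Tessera, so Rania controls Tessera.
No other company's threshold is met.
Rania controls 2 companies.

2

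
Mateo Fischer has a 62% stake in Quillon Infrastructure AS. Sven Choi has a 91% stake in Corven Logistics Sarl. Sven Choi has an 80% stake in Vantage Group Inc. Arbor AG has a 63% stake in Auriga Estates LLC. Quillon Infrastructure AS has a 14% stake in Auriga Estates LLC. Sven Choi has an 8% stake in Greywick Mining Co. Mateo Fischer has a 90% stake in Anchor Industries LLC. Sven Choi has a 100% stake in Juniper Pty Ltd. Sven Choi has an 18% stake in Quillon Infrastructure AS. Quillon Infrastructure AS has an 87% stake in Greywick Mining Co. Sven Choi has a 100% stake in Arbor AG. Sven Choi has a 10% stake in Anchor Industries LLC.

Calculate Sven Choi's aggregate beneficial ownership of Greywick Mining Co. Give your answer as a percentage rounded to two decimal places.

23.66%

Sven reaches Greywick along 2 paths.
Via Quillon: 18% × 87% = 15.66%.
Direct stake: 8% = 8%.
Total: 15.66% + 8% = 23.66%.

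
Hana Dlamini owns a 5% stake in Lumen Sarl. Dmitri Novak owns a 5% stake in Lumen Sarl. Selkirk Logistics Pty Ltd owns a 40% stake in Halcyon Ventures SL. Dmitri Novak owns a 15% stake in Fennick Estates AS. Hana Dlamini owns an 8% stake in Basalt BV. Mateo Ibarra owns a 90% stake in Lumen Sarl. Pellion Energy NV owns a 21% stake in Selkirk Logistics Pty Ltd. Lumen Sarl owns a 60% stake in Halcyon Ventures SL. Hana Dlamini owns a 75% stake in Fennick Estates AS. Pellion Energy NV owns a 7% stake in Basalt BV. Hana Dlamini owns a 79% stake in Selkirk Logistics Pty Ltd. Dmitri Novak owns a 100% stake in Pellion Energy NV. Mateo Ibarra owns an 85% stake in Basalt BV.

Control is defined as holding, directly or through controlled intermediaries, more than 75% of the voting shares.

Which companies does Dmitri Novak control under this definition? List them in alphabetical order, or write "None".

Pellion Energy NV

Dmitri holds 100% of Pellion, so Dmitri controls Pellion.
No other company's threshold is met.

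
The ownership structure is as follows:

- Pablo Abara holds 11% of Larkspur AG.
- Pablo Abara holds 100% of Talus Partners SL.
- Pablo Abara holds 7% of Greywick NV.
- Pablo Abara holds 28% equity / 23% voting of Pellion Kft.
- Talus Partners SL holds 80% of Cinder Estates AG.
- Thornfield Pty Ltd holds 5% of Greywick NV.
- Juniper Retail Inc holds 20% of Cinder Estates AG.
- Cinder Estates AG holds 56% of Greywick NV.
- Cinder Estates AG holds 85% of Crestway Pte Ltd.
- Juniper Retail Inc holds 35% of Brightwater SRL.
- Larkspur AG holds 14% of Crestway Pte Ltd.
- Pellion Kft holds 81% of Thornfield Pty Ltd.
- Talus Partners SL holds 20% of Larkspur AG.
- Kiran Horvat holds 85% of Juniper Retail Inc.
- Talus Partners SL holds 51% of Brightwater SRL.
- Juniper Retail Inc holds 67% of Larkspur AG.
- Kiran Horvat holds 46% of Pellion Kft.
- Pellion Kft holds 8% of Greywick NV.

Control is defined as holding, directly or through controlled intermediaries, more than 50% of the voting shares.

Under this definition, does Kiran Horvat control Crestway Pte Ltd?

No

Kiran holds 85% of Juniper, so Kiran controls Juniper.
Juniper holds 67% of Larkspur, so Kiran controls Larkspur.
In Crestway, Kiran's side holds only 14%, not > 50%.
So Kiran does not control Crestway.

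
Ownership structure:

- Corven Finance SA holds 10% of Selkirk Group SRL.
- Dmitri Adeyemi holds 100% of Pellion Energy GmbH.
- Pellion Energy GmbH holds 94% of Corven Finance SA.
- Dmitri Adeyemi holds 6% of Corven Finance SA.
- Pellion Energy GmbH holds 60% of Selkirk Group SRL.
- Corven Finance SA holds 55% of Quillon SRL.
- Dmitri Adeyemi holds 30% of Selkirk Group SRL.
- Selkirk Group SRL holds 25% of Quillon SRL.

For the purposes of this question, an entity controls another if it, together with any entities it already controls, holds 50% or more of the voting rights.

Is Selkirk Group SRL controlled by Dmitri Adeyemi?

Yes

Dmitri holds 100% of Pellion, so Dmitri controls Pellion.
Dmitri and Pellion together hold 6% + 94% = 100% of Corven, so Dmitri controls Corven.
Pellion and Corven and Dmitri together hold 60% + 10% + 30% = 100% of Selkirk, so Dmitri controls Selkirk.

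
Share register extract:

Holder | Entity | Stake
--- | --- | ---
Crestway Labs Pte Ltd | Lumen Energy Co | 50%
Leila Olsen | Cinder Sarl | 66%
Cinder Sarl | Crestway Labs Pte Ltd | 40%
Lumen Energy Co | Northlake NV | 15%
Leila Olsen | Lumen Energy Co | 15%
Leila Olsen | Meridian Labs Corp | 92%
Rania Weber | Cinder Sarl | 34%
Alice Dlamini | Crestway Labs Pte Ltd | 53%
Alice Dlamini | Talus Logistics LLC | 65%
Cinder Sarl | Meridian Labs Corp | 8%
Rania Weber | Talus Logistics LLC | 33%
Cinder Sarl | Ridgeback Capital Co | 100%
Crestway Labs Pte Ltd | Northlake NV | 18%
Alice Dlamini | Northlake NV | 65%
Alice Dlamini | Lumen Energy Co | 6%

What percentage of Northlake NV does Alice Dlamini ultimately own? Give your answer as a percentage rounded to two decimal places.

Alice reaches Northlake along 4 paths.
Via Lumen: 6% × 15% = 0.9%.
Via Crestway → Lumen: 53% × 50% × 15% = 3.975%.
Direct stake: 65% = 65%.
Via Crestway: 53% × 18% = 9.54%.
Total: 0.9% + 3.975% + 65% + 9.54% = 79.415%.
Rounded: 79.42%.

79.42%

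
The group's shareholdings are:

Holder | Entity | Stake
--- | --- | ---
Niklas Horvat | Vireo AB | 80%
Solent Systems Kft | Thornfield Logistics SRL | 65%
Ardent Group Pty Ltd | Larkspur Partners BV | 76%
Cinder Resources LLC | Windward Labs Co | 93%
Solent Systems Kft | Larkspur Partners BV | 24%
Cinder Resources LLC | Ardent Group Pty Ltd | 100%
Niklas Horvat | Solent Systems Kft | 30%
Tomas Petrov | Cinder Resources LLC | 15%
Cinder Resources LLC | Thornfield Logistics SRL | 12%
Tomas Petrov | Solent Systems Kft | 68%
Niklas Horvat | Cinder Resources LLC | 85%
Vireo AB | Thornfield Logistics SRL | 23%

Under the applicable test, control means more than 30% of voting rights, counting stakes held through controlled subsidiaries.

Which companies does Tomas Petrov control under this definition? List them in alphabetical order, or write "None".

Tomas holds 68% of Solent, so Tomas controls Solent.
Solent holds 65% of Thornfield, so Tomas controls Thornfield.
No other company's threshold is met.

Solent Systems Kft, Thornfield Logistics SRL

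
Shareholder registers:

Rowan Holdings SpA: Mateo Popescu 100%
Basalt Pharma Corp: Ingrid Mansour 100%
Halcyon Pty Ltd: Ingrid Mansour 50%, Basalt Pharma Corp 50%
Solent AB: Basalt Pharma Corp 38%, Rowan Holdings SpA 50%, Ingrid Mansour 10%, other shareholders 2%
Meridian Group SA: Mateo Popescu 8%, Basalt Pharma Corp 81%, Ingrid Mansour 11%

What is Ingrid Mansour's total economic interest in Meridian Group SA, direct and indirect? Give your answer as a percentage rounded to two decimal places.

92.00%

Ingrid reaches Meridian along 2 paths.
Via Basalt: 100% × 81% = 81%.
Direct stake: 11% = 11%.
Total: 81% + 11% = 92%.
Rounded: 92.00%.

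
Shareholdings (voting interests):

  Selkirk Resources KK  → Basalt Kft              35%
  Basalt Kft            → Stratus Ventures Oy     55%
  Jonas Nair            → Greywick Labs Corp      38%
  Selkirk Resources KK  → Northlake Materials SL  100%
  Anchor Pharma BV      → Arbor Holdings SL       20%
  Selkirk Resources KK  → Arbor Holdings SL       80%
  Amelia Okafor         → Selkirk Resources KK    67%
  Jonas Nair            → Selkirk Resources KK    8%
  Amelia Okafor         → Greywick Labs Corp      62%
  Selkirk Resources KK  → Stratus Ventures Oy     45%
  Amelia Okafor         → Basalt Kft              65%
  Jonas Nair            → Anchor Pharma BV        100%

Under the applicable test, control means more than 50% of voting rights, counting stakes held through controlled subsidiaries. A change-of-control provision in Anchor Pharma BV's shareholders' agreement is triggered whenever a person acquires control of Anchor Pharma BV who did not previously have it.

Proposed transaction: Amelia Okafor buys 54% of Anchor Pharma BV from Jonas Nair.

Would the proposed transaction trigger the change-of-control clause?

The purchase adds only to Amelia's holdings (Jonas's stake shrinks), so Amelia is the only person who could newly come to control Anchor.
Amelia holds 67% of Selkirk, so Amelia controls Selkirk.
Amelia holds 62% of Greywick, so Amelia controls Greywick.
Selkirk and Amelia together hold 35% + 65% = 100% of Basalt, so Amelia controls Basalt.
Selkirk holds 100% of Northlake, so Amelia controls Northlake.
Selkirk holds 80% of Arbor, so Amelia controls Arbor.
Selkirk and Basalt together hold 45% + 55% = 100% of Stratus, so Amelia controls Stratus.
Neither Amelia nor any entity Amelia controls holds any voting interest in Anchor.
So before the transaction, Amelia does not control Anchor.
After the purchase, Amelia holds 54% of Anchor directly, and Jonas's stake falls to 46%.
Amelia holds 54% of Anchor, so Amelia controls Anchor.
Amelia did not control Anchor before and does after, so the clause is triggered.

Yes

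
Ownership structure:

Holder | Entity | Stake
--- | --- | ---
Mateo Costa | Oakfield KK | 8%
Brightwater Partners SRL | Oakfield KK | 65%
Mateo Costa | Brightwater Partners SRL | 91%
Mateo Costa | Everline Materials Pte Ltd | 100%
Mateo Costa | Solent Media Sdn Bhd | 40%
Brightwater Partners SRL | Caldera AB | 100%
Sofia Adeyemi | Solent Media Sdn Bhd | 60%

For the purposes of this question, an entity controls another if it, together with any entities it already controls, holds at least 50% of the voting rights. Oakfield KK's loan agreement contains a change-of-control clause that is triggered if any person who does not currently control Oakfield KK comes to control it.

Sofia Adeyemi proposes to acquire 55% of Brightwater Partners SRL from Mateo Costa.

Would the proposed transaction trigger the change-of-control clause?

Yes

The purchase adds only to Sofia's holdings (Mateo's stake shrinks), so Sofia is the only person who could newly come to control Oakfield.
Sofia holds 60% of Solent, so Sofia controls Solent.
Neither Sofia nor any entity Sofia controls holds any voting interest in Oakfield.
So before the transaction, Sofia does not control Oakfield.
After the purchase, Sofia holds 55% of Brightwater directly, and Mateo's stake falls to 36%.
Sofia holds 55% of Brightwater, so Sofia controls Brightwater.
Brightwater holds 65% of Oakfield, so Sofia controls Oakfield.
Sofia did not control Oakfield before and does after, so the clause is triggered.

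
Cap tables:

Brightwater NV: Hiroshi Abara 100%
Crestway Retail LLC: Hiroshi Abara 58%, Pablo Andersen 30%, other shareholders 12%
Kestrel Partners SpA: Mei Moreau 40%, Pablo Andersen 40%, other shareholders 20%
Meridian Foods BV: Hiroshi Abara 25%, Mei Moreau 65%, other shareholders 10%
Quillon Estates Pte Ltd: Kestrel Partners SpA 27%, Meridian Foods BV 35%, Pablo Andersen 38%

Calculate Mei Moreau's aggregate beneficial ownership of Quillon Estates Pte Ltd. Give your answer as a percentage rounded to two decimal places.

33.55%

Mei reaches Quillon along 2 paths.
Via Kestrel: 40% × 27% = 10.8%.
Via Meridian: 65% × 35% = 22.75%.
Total: 10.8% + 22.75% = 33.55%.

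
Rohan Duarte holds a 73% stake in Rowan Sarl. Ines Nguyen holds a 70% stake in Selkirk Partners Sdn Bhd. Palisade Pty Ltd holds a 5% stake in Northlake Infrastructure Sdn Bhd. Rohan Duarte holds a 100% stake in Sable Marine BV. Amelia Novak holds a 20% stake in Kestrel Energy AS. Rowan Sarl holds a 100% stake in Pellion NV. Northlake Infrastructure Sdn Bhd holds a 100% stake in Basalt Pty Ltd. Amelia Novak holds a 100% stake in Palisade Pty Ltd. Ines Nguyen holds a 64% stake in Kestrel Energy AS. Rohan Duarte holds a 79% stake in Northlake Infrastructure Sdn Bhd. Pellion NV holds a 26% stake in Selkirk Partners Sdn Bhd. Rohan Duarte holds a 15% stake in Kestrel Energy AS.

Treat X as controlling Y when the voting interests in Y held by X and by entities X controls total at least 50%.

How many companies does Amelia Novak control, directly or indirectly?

1

Amelia holds 100% of Palisade, so Amelia controls Palisade.
No other company's threshold is met.
Amelia controls 1 company.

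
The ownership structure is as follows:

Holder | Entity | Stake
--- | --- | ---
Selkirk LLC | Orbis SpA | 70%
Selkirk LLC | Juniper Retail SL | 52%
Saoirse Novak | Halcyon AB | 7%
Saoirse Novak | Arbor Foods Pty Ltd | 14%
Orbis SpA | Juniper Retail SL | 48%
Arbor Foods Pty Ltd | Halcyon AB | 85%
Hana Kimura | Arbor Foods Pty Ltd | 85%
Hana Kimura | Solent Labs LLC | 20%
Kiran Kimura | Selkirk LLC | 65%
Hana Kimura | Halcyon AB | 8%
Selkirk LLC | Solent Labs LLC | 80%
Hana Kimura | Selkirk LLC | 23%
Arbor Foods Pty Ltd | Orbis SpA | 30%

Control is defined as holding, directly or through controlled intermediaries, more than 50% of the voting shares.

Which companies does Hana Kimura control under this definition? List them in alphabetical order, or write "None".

Arbor Foods Pty Ltd, Halcyon AB

Hana holds 85% of Arbor, so Hana controls Arbor.
Hana and Arbor together hold 8% + 85% = 93% of Halcyon, so Hana controls Halcyon.
No other company's threshold is met.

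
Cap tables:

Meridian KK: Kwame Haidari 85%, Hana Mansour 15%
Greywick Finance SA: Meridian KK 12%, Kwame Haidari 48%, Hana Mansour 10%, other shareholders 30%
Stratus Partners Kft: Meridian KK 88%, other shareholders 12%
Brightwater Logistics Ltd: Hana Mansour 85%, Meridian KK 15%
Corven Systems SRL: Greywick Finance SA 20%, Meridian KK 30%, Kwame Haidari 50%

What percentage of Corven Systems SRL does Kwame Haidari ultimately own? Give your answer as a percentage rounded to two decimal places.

Kwame reaches Corven along 4 paths.
Via Meridian → Greywick: 85% × 12% × 20% = 2.04%.
Via Greywick: 48% × 20% = 9.6%.
Via Meridian: 85% × 30% = 25.5%.
Direct stake: 50% = 50%.
Total: 2.04% + 9.6% + 25.5% + 50% = 87.14%.

87.14%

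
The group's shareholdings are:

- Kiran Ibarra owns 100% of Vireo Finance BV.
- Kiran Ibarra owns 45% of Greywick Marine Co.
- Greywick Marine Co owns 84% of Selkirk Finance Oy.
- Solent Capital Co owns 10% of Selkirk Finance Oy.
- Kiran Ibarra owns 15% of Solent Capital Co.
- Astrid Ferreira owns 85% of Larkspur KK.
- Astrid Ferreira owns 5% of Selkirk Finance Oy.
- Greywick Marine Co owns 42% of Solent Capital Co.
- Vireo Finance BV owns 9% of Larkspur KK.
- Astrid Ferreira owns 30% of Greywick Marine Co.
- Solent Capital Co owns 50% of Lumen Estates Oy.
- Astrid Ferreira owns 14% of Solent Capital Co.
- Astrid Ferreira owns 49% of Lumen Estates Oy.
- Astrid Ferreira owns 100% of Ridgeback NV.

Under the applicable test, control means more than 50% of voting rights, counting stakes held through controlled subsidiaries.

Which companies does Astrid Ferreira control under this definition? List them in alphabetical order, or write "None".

Astrid holds 85% of Larkspur, so Astrid controls Larkspur.
Astrid holds 100% of Ridgeback, so Astrid controls Ridgeback.
No other company's threshold is met.

Larkspur KK, Ridgeback NV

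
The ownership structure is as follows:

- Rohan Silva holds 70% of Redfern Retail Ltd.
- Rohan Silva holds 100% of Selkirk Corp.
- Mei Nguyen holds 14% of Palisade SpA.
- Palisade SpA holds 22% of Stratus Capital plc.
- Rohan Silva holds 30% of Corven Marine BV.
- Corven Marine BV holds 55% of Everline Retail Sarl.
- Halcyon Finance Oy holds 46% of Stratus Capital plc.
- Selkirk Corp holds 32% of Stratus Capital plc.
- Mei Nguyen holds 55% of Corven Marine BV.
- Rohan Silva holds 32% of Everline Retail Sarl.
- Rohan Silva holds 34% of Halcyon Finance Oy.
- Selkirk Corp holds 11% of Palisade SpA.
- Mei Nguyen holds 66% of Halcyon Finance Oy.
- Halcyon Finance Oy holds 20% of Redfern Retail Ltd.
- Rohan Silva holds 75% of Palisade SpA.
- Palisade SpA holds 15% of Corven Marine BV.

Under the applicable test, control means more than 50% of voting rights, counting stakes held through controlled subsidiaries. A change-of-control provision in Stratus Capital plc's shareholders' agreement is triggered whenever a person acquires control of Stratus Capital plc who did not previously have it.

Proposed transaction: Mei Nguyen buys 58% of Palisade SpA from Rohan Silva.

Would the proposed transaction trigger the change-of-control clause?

The purchase adds only to Mei's holdings (Rohan's stake shrinks), so Mei is the only person who could newly come to control Stratus.
Mei holds 66% of Halcyon, so Mei controls Halcyon.
Mei holds 55% of Corven, so Mei controls Corven.
Corven holds 55% of Everline, so Mei controls Everline.
In Stratus, Mei's side holds only 46%, not > 50%.
So before the transaction, Mei does not control Stratus.
After the purchase, Mei's direct stake in Palisade rises to 14% + 58% = 72%, and Rohan's stake falls to 17%.
Mei holds 72% of Palisade, so Mei controls Palisade.
Halcyon and Palisade together hold 46% + 22% = 68% of Stratus, so Mei controls Stratus.
Mei did not control Stratus before and does after, so the clause is triggered.

Yes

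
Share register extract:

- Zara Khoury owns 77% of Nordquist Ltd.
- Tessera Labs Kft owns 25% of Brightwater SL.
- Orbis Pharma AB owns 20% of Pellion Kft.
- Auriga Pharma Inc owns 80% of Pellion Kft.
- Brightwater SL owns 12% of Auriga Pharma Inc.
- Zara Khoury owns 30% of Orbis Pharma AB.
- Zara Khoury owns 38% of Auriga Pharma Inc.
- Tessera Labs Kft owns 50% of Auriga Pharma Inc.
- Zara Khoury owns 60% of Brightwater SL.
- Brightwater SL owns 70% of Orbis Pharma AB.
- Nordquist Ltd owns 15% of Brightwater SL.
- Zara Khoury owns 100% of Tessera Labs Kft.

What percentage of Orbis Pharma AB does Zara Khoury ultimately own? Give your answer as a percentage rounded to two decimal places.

97.59%

Zara reaches Orbis along 4 paths.
Via Nordquist → Brightwater: 77% × 15% × 70% = 8.085%.
Via Tessera → Brightwater: 100% × 25% × 70% = 17.5%.
Via Brightwater: 60% × 70% = 42%.
Direct stake: 30% = 30%.
Total: 8.085% + 17.5% + 42% + 30% = 97.585%.
Rounded: 97.59%.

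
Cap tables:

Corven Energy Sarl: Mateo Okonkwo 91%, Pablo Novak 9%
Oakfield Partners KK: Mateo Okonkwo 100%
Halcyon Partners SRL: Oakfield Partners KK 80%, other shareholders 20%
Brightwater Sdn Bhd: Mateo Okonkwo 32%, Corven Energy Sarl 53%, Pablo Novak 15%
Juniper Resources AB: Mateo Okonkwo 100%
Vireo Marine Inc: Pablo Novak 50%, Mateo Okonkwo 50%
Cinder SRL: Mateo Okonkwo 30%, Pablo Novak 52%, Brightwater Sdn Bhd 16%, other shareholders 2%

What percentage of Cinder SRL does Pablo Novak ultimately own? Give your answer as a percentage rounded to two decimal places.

55.16%

Pablo reaches Cinder along 3 paths.
Direct stake: 52% = 52%.
Via Corven → Brightwater: 9% × 53% × 16% = 0.7632%.
Via Brightwater: 15% × 16% = 2.4%.
Total: 52% + 0.7632% + 2.4% = 55.1632%.
Rounded: 55.16%.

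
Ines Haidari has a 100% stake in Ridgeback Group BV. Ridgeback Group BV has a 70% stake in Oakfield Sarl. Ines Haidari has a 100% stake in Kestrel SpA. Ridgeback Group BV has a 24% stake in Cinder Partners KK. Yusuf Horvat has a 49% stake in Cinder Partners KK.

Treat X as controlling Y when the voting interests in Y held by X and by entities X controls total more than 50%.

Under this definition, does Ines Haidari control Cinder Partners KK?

Ines holds 100% of Ridgeback, so Ines controls Ridgeback.
Ridgeback holds 70% of Oakfield, so Ines controls Oakfield.
Ines holds 100% of Kestrel, so Ines controls Kestrel.
In Cinder, Ines's side holds only 24%, not > 50%.
So Ines does not control Cinder.

No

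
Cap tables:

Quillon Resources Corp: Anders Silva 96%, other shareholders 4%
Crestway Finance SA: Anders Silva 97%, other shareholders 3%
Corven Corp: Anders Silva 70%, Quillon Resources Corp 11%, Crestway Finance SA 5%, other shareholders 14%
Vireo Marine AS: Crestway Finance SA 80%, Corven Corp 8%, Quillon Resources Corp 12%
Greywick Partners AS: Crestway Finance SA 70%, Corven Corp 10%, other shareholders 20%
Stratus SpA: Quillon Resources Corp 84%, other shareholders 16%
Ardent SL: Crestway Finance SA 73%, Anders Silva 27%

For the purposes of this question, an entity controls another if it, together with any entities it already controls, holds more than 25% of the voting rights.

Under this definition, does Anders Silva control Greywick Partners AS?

Anders holds 96% of Quillon, so Anders controls Quillon.
Anders holds 97% of Crestway, so Anders controls Crestway.
Anders and Quillon and Crestway together hold 70% + 11% + 5% = 86% of Corven, so Anders controls Corven.
Crestway and Corven together hold 70% + 10% = 80% of Greywick, so Anders controls Greywick.

Yes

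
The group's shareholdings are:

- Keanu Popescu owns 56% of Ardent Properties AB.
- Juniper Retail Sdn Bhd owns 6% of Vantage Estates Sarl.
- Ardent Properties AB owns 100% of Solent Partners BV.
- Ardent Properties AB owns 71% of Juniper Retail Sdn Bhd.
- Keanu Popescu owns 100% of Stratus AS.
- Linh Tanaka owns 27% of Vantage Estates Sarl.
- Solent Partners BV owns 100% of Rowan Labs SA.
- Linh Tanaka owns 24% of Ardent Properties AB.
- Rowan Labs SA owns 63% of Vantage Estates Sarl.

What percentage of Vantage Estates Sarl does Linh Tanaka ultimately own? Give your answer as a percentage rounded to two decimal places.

Linh reaches Vantage along 3 paths.
Direct stake: 27% = 27%.
Via Ardent → Solent → Rowan: 24% × 100% × 100% × 63% = 15.12%.
Via Ardent → Juniper: 24% × 71% × 6% = 1.0224%.
Total: 27% + 15.12% + 1.0224% = 43.1424%.
Rounded: 43.14%.

43.14%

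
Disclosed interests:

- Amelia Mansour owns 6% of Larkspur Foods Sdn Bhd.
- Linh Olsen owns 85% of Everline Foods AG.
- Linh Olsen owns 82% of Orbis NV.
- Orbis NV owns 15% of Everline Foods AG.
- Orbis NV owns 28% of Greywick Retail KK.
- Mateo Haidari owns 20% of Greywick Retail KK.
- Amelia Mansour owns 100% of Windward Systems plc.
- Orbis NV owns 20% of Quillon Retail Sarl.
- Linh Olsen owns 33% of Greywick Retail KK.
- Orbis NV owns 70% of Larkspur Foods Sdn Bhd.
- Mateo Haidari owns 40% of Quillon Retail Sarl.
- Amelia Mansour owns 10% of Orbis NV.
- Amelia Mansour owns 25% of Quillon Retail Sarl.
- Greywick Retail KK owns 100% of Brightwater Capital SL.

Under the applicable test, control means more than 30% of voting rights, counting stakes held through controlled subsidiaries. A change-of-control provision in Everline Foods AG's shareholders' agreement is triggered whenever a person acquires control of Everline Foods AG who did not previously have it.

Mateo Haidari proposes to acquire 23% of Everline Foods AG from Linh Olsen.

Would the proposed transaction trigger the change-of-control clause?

The purchase adds only to Mateo's holdings (Linh's stake shrinks), so Mateo is the only person who could newly come to control Everline.
Mateo holds 40% of Quillon, so Mateo controls Quillon.
Neither Mateo nor any entity Mateo controls holds any voting interest in Everline.
So before the transaction, Mateo does not control Everline.
After the purchase, Mateo holds 23% of Everline directly, and Linh's stake falls to 62%.
After the transaction, Mateo's side holds 23% of Everline, not > 30%, so Mateo still does not control Everline.
No new person acquires control, so the clause is not triggered.

No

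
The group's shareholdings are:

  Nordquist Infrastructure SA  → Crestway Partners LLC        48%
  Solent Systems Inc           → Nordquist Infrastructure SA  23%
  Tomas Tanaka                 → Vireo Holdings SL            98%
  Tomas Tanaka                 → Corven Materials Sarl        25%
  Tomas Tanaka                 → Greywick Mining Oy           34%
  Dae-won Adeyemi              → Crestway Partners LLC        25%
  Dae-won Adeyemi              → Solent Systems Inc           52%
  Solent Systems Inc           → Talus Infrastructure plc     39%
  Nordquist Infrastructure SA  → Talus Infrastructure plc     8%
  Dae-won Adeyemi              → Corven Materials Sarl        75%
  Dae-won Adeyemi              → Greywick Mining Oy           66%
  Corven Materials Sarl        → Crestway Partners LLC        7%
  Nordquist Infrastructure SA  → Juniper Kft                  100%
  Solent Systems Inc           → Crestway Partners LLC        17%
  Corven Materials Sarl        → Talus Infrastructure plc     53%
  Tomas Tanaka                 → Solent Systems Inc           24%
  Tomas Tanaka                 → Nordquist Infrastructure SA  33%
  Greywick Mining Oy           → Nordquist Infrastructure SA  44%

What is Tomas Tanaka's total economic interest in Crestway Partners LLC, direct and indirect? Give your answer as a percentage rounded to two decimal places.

31.50%

Tomas reaches Crestway along 5 paths.
Via Solent: 24% × 17% = 4.08%.
Via Solent → Nordquist: 24% × 23% × 48% = 2.6496%.
Via Greywick → Nordquist: 34% × 44% × 48% = 7.1808%.
Via Nordquist: 33% × 48% = 15.84%.
Via Corven: 25% × 7% = 1.75%.
Total: 4.08% + 2.6496% + 7.1808% + 15.84% + 1.75% = 31.5004%.
Rounded: 31.50%.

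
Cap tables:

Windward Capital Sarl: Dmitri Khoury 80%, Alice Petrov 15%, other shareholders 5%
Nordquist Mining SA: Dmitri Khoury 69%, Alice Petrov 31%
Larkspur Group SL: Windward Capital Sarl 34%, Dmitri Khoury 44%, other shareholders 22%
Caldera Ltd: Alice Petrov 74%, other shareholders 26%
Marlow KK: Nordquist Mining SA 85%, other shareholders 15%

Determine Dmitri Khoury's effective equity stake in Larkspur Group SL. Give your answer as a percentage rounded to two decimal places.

71.20%

Dmitri reaches Larkspur along 2 paths.
Via Windward: 80% × 34% = 27.2%.
Direct stake: 44% = 44%.
Total: 27.2% + 44% = 71.2%.
Rounded: 71.20%.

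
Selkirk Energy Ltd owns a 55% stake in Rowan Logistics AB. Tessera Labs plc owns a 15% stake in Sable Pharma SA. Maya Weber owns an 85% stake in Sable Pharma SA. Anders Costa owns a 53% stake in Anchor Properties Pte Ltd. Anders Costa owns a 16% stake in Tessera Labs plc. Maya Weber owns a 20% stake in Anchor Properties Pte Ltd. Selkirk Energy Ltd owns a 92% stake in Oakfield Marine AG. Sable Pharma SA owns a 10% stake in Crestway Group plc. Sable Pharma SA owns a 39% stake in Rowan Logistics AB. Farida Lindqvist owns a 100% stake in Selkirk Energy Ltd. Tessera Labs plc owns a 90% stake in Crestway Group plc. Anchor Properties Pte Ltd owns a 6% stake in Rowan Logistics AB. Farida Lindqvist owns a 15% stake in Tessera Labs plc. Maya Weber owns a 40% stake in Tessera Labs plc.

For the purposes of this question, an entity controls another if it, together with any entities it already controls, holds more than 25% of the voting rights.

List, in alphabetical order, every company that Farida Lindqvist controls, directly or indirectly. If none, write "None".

Oakfield Marine AG, Rowan Logistics AB, Selkirk Energy Ltd

Farida holds 100% of Selkirk, so Farida controls Selkirk.
Selkirk holds 92% of Oakfield, so Farida controls Oakfield.
Selkirk holds 55% of Rowan, so Farida controls Rowan.
No other company's threshold is met.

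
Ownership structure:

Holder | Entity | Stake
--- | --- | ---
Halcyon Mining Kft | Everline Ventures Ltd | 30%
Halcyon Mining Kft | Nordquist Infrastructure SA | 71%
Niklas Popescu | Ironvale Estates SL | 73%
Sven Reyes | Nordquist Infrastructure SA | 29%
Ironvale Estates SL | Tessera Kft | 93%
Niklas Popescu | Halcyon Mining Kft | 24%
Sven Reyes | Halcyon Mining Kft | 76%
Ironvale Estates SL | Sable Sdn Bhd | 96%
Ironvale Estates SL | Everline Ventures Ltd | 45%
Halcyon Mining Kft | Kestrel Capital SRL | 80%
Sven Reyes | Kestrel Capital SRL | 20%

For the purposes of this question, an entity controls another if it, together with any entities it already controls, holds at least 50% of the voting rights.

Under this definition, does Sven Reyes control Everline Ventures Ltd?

Sven holds 76% of Halcyon, so Sven controls Halcyon.
Halcyon and Sven together hold 80% + 20% = 100% of Kestrel, so Sven controls Kestrel.
Halcyon and Sven together hold 71% + 29% = 100% of Nordquist, so Sven controls Nordquist.
In Everline, Sven's side holds only 30%, not ≥ 50%.
So Sven does not control Everline.

No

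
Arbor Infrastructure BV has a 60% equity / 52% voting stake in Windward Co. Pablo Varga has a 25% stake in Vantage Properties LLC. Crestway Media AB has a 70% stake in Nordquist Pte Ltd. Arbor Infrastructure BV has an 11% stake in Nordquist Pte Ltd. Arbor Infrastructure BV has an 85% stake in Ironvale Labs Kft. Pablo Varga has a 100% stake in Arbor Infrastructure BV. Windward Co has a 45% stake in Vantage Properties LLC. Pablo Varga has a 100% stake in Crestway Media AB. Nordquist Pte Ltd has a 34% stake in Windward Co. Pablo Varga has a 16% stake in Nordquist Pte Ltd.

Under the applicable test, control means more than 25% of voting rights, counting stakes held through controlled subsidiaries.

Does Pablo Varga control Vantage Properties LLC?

Yes

Pablo holds 100% of Arbor, so Pablo controls Arbor.
Pablo holds 100% of Crestway, so Pablo controls Crestway.
Pablo and Crestway and Arbor together hold 16% + 70% + 11% = 97% of Nordquist, so Pablo controls Nordquist.
Arbor and Nordquist together hold 52% + 34% = 86% of Windward, so Pablo controls Windward.
Windward and Pablo together hold 45% + 25% = 70% of Vantage, so Pablo controls Vantage.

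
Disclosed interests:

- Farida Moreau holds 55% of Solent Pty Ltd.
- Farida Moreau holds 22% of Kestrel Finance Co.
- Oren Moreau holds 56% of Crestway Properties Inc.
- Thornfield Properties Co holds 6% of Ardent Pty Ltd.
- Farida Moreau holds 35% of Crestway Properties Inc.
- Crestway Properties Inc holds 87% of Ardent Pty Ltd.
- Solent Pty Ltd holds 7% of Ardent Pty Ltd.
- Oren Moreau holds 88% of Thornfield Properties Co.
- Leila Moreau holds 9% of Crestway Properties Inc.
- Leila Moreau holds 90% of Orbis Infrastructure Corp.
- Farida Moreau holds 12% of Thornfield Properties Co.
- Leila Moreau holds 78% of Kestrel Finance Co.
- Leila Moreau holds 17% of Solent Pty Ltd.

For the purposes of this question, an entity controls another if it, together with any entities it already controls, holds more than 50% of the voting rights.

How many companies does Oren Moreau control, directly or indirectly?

3

Oren holds 88% of Thornfield, so Oren controls Thornfield.
Oren holds 56% of Crestway, so Oren controls Crestway.
Crestway and Thornfield together hold 87% + 6% = 93% of Ardent, so Oren controls Ardent.
No other company's threshold is met.
Oren controls 3 companies.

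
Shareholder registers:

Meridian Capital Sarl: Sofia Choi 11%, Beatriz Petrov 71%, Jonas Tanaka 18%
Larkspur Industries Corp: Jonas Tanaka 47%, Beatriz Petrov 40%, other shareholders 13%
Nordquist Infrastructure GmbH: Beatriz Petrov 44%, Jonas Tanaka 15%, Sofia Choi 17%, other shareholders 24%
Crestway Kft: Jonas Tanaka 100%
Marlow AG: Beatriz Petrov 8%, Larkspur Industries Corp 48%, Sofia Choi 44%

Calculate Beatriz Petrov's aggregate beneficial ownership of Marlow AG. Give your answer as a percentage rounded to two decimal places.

27.20%

Beatriz reaches Marlow along 2 paths.
Direct stake: 8% = 8%.
Via Larkspur: 40% × 48% = 19.2%.
Total: 8% + 19.2% = 27.2%.
Rounded: 27.20%.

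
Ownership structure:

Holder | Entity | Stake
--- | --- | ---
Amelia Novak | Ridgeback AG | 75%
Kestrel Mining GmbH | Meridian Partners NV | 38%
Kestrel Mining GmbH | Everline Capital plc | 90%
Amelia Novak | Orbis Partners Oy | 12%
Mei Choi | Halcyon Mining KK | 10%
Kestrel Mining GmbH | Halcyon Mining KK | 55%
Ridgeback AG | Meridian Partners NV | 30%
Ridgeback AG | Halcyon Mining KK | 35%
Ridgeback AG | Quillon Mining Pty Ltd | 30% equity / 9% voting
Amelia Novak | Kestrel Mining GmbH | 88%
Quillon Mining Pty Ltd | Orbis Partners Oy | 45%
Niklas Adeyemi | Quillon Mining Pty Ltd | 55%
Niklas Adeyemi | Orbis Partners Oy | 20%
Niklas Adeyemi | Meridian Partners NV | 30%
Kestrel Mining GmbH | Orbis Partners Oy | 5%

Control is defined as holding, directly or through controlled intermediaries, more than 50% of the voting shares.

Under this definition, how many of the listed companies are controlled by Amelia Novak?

Amelia holds 88% of Kestrel, so Amelia controls Kestrel.
Amelia holds 75% of Ridgeback, so Amelia controls Ridgeback.
Ridgeback and Kestrel together hold 35% + 55% = 90% of Halcyon, so Amelia controls Halcyon.
Kestrel and Ridgeback together hold 38% + 30% = 68% of Meridian, so Amelia controls Meridian.
Kestrel holds 90% of Everline, so Amelia controls Everline.
No other company's threshold is met.
Amelia controls 5 companies.

5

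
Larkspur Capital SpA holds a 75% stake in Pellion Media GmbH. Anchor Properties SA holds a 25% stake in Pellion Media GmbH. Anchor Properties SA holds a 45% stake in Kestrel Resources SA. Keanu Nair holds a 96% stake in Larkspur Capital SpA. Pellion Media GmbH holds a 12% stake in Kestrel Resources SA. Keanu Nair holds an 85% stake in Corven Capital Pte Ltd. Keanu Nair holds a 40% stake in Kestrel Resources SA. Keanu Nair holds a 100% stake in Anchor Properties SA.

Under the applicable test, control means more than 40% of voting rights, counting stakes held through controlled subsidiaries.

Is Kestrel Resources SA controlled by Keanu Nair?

Keanu holds 100% of Anchor, so Keanu controls Anchor.
Keanu holds 96% of Larkspur, so Keanu controls Larkspur.
Anchor and Larkspur together hold 25% + 75% = 100% of Pellion, so Keanu controls Pellion.
Keanu and Anchor and Pellion together hold 40% + 45% + 12% = 97% of Kestrel, so Keanu controls Kestrel.

Yes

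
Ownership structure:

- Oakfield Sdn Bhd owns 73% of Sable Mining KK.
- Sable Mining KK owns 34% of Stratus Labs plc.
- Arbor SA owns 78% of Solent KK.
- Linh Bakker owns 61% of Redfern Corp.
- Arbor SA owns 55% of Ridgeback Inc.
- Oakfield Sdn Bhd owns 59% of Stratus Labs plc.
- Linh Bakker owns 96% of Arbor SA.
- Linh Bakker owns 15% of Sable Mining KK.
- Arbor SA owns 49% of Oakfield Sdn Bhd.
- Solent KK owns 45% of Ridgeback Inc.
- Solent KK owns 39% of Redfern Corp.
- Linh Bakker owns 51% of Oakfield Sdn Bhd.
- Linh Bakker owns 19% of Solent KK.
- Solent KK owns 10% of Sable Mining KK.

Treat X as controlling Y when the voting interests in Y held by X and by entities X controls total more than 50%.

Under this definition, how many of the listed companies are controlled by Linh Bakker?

7

Linh holds 96% of Arbor, so Linh controls Arbor.
Linh and Arbor together hold 19% + 78% = 97% of Solent, so Linh controls Solent.
Arbor and Linh together hold 49% + 51% = 100% of Oakfield, so Linh controls Oakfield.
Solent and Arbor together hold 45% + 55% = 100% of Ridgeback, so Linh controls Ridgeback.
Oakfield and Solent and Linh together hold 73% + 10% + 15% = 98% of Sable, so Linh controls Sable.
Linh and Solent together hold 61% + 39% = 100% of Redfern, so Linh controls Redfern.
Sable and Oakfield together hold 34% + 59% = 93% of Stratus, so Linh controls Stratus.
Linh controls 7 companies.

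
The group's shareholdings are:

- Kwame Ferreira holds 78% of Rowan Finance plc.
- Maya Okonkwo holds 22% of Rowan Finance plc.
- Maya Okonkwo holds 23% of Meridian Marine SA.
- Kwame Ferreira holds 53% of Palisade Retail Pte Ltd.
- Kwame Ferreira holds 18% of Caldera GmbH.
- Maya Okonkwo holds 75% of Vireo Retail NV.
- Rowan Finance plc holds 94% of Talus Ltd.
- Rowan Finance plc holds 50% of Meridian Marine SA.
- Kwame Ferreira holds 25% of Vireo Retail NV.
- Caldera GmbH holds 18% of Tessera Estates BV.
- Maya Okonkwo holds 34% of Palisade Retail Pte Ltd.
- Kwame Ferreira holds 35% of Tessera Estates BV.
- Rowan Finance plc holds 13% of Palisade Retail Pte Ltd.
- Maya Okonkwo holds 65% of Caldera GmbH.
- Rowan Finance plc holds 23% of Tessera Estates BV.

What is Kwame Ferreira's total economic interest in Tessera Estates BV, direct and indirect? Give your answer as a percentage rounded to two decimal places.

Kwame reaches Tessera along 3 paths.
Via Caldera: 18% × 18% = 3.24%.
Via Rowan: 78% × 23% = 17.94%.
Direct stake: 35% = 35%.
Total: 3.24% + 17.94% + 35% = 56.18%.

56.18%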